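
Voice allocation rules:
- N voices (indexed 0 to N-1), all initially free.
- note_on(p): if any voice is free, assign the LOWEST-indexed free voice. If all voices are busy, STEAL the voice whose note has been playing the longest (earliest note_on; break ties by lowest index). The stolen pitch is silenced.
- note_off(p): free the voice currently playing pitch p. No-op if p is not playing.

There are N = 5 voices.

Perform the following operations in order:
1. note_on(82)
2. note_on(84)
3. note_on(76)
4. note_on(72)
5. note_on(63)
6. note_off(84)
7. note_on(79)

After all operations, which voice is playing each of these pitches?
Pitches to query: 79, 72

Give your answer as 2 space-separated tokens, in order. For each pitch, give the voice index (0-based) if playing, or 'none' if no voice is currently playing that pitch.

Answer: 1 3

Derivation:
Op 1: note_on(82): voice 0 is free -> assigned | voices=[82 - - - -]
Op 2: note_on(84): voice 1 is free -> assigned | voices=[82 84 - - -]
Op 3: note_on(76): voice 2 is free -> assigned | voices=[82 84 76 - -]
Op 4: note_on(72): voice 3 is free -> assigned | voices=[82 84 76 72 -]
Op 5: note_on(63): voice 4 is free -> assigned | voices=[82 84 76 72 63]
Op 6: note_off(84): free voice 1 | voices=[82 - 76 72 63]
Op 7: note_on(79): voice 1 is free -> assigned | voices=[82 79 76 72 63]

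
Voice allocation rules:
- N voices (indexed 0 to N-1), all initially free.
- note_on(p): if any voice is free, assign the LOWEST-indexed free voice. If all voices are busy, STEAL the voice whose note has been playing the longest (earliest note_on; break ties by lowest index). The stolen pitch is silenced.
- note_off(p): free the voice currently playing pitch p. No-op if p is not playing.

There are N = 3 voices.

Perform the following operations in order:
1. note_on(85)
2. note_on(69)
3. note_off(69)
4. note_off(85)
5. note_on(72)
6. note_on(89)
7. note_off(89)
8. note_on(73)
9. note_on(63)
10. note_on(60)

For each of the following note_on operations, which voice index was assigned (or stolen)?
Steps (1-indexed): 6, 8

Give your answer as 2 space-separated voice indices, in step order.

Answer: 1 1

Derivation:
Op 1: note_on(85): voice 0 is free -> assigned | voices=[85 - -]
Op 2: note_on(69): voice 1 is free -> assigned | voices=[85 69 -]
Op 3: note_off(69): free voice 1 | voices=[85 - -]
Op 4: note_off(85): free voice 0 | voices=[- - -]
Op 5: note_on(72): voice 0 is free -> assigned | voices=[72 - -]
Op 6: note_on(89): voice 1 is free -> assigned | voices=[72 89 -]
Op 7: note_off(89): free voice 1 | voices=[72 - -]
Op 8: note_on(73): voice 1 is free -> assigned | voices=[72 73 -]
Op 9: note_on(63): voice 2 is free -> assigned | voices=[72 73 63]
Op 10: note_on(60): all voices busy, STEAL voice 0 (pitch 72, oldest) -> assign | voices=[60 73 63]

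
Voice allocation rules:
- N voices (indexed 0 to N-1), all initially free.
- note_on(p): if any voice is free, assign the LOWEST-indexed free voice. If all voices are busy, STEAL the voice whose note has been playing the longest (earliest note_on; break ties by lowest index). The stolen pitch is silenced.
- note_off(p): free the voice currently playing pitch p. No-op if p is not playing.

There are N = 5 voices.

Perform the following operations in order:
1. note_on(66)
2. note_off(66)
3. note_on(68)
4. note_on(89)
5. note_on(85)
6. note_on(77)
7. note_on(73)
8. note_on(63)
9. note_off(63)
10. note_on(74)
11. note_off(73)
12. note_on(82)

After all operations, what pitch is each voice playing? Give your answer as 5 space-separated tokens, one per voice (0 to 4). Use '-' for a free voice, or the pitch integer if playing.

Answer: 74 89 85 77 82

Derivation:
Op 1: note_on(66): voice 0 is free -> assigned | voices=[66 - - - -]
Op 2: note_off(66): free voice 0 | voices=[- - - - -]
Op 3: note_on(68): voice 0 is free -> assigned | voices=[68 - - - -]
Op 4: note_on(89): voice 1 is free -> assigned | voices=[68 89 - - -]
Op 5: note_on(85): voice 2 is free -> assigned | voices=[68 89 85 - -]
Op 6: note_on(77): voice 3 is free -> assigned | voices=[68 89 85 77 -]
Op 7: note_on(73): voice 4 is free -> assigned | voices=[68 89 85 77 73]
Op 8: note_on(63): all voices busy, STEAL voice 0 (pitch 68, oldest) -> assign | voices=[63 89 85 77 73]
Op 9: note_off(63): free voice 0 | voices=[- 89 85 77 73]
Op 10: note_on(74): voice 0 is free -> assigned | voices=[74 89 85 77 73]
Op 11: note_off(73): free voice 4 | voices=[74 89 85 77 -]
Op 12: note_on(82): voice 4 is free -> assigned | voices=[74 89 85 77 82]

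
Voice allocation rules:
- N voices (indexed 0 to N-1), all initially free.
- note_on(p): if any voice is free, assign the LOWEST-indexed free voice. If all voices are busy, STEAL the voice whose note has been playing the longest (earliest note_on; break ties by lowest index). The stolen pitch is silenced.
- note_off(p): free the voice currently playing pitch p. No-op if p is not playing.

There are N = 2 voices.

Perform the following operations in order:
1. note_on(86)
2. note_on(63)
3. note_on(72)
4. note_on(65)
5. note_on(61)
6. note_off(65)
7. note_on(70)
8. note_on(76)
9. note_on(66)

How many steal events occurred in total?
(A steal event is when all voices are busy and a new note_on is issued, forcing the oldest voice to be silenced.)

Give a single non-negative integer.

Answer: 5

Derivation:
Op 1: note_on(86): voice 0 is free -> assigned | voices=[86 -]
Op 2: note_on(63): voice 1 is free -> assigned | voices=[86 63]
Op 3: note_on(72): all voices busy, STEAL voice 0 (pitch 86, oldest) -> assign | voices=[72 63]
Op 4: note_on(65): all voices busy, STEAL voice 1 (pitch 63, oldest) -> assign | voices=[72 65]
Op 5: note_on(61): all voices busy, STEAL voice 0 (pitch 72, oldest) -> assign | voices=[61 65]
Op 6: note_off(65): free voice 1 | voices=[61 -]
Op 7: note_on(70): voice 1 is free -> assigned | voices=[61 70]
Op 8: note_on(76): all voices busy, STEAL voice 0 (pitch 61, oldest) -> assign | voices=[76 70]
Op 9: note_on(66): all voices busy, STEAL voice 1 (pitch 70, oldest) -> assign | voices=[76 66]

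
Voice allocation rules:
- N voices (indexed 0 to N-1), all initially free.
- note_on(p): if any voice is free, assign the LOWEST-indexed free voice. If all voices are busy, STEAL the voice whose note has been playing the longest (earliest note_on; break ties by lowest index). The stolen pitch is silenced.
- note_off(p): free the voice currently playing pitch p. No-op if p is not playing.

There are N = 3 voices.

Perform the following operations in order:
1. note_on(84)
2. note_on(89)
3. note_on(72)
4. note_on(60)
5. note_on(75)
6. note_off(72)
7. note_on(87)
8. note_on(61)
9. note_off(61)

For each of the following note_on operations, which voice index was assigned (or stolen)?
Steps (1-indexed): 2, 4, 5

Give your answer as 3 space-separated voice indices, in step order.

Answer: 1 0 1

Derivation:
Op 1: note_on(84): voice 0 is free -> assigned | voices=[84 - -]
Op 2: note_on(89): voice 1 is free -> assigned | voices=[84 89 -]
Op 3: note_on(72): voice 2 is free -> assigned | voices=[84 89 72]
Op 4: note_on(60): all voices busy, STEAL voice 0 (pitch 84, oldest) -> assign | voices=[60 89 72]
Op 5: note_on(75): all voices busy, STEAL voice 1 (pitch 89, oldest) -> assign | voices=[60 75 72]
Op 6: note_off(72): free voice 2 | voices=[60 75 -]
Op 7: note_on(87): voice 2 is free -> assigned | voices=[60 75 87]
Op 8: note_on(61): all voices busy, STEAL voice 0 (pitch 60, oldest) -> assign | voices=[61 75 87]
Op 9: note_off(61): free voice 0 | voices=[- 75 87]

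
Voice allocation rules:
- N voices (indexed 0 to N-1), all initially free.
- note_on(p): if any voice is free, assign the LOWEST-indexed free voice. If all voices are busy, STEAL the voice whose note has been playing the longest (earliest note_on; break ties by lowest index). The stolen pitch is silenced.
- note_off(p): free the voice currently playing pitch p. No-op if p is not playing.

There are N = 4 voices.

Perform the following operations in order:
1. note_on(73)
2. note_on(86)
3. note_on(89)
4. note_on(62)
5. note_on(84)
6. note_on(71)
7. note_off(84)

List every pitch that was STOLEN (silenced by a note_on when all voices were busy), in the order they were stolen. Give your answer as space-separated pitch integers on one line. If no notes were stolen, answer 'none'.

Op 1: note_on(73): voice 0 is free -> assigned | voices=[73 - - -]
Op 2: note_on(86): voice 1 is free -> assigned | voices=[73 86 - -]
Op 3: note_on(89): voice 2 is free -> assigned | voices=[73 86 89 -]
Op 4: note_on(62): voice 3 is free -> assigned | voices=[73 86 89 62]
Op 5: note_on(84): all voices busy, STEAL voice 0 (pitch 73, oldest) -> assign | voices=[84 86 89 62]
Op 6: note_on(71): all voices busy, STEAL voice 1 (pitch 86, oldest) -> assign | voices=[84 71 89 62]
Op 7: note_off(84): free voice 0 | voices=[- 71 89 62]

Answer: 73 86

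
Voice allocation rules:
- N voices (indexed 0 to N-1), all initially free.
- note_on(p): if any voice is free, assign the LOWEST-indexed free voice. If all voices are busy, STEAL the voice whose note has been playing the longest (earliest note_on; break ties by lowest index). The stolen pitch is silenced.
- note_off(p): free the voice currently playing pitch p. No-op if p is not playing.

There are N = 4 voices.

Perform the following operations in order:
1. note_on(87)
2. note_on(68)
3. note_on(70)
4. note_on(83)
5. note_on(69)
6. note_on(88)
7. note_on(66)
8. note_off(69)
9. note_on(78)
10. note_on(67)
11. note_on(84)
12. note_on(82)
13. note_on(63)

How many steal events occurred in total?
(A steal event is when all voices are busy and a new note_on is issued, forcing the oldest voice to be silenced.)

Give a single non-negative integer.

Answer: 7

Derivation:
Op 1: note_on(87): voice 0 is free -> assigned | voices=[87 - - -]
Op 2: note_on(68): voice 1 is free -> assigned | voices=[87 68 - -]
Op 3: note_on(70): voice 2 is free -> assigned | voices=[87 68 70 -]
Op 4: note_on(83): voice 3 is free -> assigned | voices=[87 68 70 83]
Op 5: note_on(69): all voices busy, STEAL voice 0 (pitch 87, oldest) -> assign | voices=[69 68 70 83]
Op 6: note_on(88): all voices busy, STEAL voice 1 (pitch 68, oldest) -> assign | voices=[69 88 70 83]
Op 7: note_on(66): all voices busy, STEAL voice 2 (pitch 70, oldest) -> assign | voices=[69 88 66 83]
Op 8: note_off(69): free voice 0 | voices=[- 88 66 83]
Op 9: note_on(78): voice 0 is free -> assigned | voices=[78 88 66 83]
Op 10: note_on(67): all voices busy, STEAL voice 3 (pitch 83, oldest) -> assign | voices=[78 88 66 67]
Op 11: note_on(84): all voices busy, STEAL voice 1 (pitch 88, oldest) -> assign | voices=[78 84 66 67]
Op 12: note_on(82): all voices busy, STEAL voice 2 (pitch 66, oldest) -> assign | voices=[78 84 82 67]
Op 13: note_on(63): all voices busy, STEAL voice 0 (pitch 78, oldest) -> assign | voices=[63 84 82 67]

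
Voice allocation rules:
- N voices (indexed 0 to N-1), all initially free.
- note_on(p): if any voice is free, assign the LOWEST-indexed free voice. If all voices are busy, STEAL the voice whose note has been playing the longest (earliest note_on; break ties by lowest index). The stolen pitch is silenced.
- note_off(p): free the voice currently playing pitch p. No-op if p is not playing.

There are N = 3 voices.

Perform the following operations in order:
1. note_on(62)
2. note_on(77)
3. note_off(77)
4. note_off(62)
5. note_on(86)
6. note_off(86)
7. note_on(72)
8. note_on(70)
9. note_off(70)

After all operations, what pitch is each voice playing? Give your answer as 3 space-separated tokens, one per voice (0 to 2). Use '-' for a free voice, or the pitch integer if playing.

Op 1: note_on(62): voice 0 is free -> assigned | voices=[62 - -]
Op 2: note_on(77): voice 1 is free -> assigned | voices=[62 77 -]
Op 3: note_off(77): free voice 1 | voices=[62 - -]
Op 4: note_off(62): free voice 0 | voices=[- - -]
Op 5: note_on(86): voice 0 is free -> assigned | voices=[86 - -]
Op 6: note_off(86): free voice 0 | voices=[- - -]
Op 7: note_on(72): voice 0 is free -> assigned | voices=[72 - -]
Op 8: note_on(70): voice 1 is free -> assigned | voices=[72 70 -]
Op 9: note_off(70): free voice 1 | voices=[72 - -]

Answer: 72 - -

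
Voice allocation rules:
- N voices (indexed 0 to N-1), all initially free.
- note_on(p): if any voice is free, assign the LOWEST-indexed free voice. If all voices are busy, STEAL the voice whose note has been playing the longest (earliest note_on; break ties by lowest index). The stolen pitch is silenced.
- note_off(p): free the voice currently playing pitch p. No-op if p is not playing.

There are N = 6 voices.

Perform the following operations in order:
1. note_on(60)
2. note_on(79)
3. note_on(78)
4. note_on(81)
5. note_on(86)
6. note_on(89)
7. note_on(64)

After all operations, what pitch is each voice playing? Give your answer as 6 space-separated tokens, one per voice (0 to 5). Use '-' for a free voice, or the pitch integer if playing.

Op 1: note_on(60): voice 0 is free -> assigned | voices=[60 - - - - -]
Op 2: note_on(79): voice 1 is free -> assigned | voices=[60 79 - - - -]
Op 3: note_on(78): voice 2 is free -> assigned | voices=[60 79 78 - - -]
Op 4: note_on(81): voice 3 is free -> assigned | voices=[60 79 78 81 - -]
Op 5: note_on(86): voice 4 is free -> assigned | voices=[60 79 78 81 86 -]
Op 6: note_on(89): voice 5 is free -> assigned | voices=[60 79 78 81 86 89]
Op 7: note_on(64): all voices busy, STEAL voice 0 (pitch 60, oldest) -> assign | voices=[64 79 78 81 86 89]

Answer: 64 79 78 81 86 89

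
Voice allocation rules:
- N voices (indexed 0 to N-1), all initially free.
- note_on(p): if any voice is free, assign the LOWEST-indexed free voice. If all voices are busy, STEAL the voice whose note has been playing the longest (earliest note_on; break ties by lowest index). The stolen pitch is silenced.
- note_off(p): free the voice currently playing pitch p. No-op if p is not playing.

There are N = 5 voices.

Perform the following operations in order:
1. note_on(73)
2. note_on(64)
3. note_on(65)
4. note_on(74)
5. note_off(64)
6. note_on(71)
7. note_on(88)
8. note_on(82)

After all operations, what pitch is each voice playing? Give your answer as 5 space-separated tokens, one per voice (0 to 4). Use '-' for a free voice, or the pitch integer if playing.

Op 1: note_on(73): voice 0 is free -> assigned | voices=[73 - - - -]
Op 2: note_on(64): voice 1 is free -> assigned | voices=[73 64 - - -]
Op 3: note_on(65): voice 2 is free -> assigned | voices=[73 64 65 - -]
Op 4: note_on(74): voice 3 is free -> assigned | voices=[73 64 65 74 -]
Op 5: note_off(64): free voice 1 | voices=[73 - 65 74 -]
Op 6: note_on(71): voice 1 is free -> assigned | voices=[73 71 65 74 -]
Op 7: note_on(88): voice 4 is free -> assigned | voices=[73 71 65 74 88]
Op 8: note_on(82): all voices busy, STEAL voice 0 (pitch 73, oldest) -> assign | voices=[82 71 65 74 88]

Answer: 82 71 65 74 88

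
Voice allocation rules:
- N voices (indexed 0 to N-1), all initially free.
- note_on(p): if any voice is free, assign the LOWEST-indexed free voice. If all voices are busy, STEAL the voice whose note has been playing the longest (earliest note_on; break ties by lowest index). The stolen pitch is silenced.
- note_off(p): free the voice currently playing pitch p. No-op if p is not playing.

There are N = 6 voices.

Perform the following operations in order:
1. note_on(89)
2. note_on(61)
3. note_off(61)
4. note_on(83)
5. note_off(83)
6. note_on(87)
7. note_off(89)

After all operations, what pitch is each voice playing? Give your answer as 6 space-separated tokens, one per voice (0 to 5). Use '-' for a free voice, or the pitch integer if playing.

Op 1: note_on(89): voice 0 is free -> assigned | voices=[89 - - - - -]
Op 2: note_on(61): voice 1 is free -> assigned | voices=[89 61 - - - -]
Op 3: note_off(61): free voice 1 | voices=[89 - - - - -]
Op 4: note_on(83): voice 1 is free -> assigned | voices=[89 83 - - - -]
Op 5: note_off(83): free voice 1 | voices=[89 - - - - -]
Op 6: note_on(87): voice 1 is free -> assigned | voices=[89 87 - - - -]
Op 7: note_off(89): free voice 0 | voices=[- 87 - - - -]

Answer: - 87 - - - -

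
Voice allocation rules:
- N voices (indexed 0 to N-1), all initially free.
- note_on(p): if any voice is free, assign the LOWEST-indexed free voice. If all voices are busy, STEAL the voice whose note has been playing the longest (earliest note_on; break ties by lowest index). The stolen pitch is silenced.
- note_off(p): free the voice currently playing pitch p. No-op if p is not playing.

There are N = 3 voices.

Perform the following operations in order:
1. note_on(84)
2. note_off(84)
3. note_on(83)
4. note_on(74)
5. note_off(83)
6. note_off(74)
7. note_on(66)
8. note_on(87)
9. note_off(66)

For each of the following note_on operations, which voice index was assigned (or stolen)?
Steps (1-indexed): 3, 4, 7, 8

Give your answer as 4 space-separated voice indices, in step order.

Op 1: note_on(84): voice 0 is free -> assigned | voices=[84 - -]
Op 2: note_off(84): free voice 0 | voices=[- - -]
Op 3: note_on(83): voice 0 is free -> assigned | voices=[83 - -]
Op 4: note_on(74): voice 1 is free -> assigned | voices=[83 74 -]
Op 5: note_off(83): free voice 0 | voices=[- 74 -]
Op 6: note_off(74): free voice 1 | voices=[- - -]
Op 7: note_on(66): voice 0 is free -> assigned | voices=[66 - -]
Op 8: note_on(87): voice 1 is free -> assigned | voices=[66 87 -]
Op 9: note_off(66): free voice 0 | voices=[- 87 -]

Answer: 0 1 0 1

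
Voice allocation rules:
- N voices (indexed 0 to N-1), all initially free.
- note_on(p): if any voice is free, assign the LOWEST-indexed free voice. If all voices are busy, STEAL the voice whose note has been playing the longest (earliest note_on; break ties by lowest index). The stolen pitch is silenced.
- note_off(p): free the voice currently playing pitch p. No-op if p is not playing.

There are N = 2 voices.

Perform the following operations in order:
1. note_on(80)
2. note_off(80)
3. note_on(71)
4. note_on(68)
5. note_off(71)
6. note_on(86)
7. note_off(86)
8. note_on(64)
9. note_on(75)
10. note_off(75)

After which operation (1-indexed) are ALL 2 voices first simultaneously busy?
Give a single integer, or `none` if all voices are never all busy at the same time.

Answer: 4

Derivation:
Op 1: note_on(80): voice 0 is free -> assigned | voices=[80 -]
Op 2: note_off(80): free voice 0 | voices=[- -]
Op 3: note_on(71): voice 0 is free -> assigned | voices=[71 -]
Op 4: note_on(68): voice 1 is free -> assigned | voices=[71 68]
Op 5: note_off(71): free voice 0 | voices=[- 68]
Op 6: note_on(86): voice 0 is free -> assigned | voices=[86 68]
Op 7: note_off(86): free voice 0 | voices=[- 68]
Op 8: note_on(64): voice 0 is free -> assigned | voices=[64 68]
Op 9: note_on(75): all voices busy, STEAL voice 1 (pitch 68, oldest) -> assign | voices=[64 75]
Op 10: note_off(75): free voice 1 | voices=[64 -]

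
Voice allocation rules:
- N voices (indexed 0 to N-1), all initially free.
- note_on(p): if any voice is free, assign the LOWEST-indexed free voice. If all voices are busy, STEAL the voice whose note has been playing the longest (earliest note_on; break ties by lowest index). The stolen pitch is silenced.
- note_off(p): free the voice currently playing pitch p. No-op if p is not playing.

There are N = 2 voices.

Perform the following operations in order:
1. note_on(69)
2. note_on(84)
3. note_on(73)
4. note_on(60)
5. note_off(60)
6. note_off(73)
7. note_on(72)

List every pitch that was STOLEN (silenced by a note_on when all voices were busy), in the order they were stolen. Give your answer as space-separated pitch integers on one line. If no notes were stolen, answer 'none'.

Op 1: note_on(69): voice 0 is free -> assigned | voices=[69 -]
Op 2: note_on(84): voice 1 is free -> assigned | voices=[69 84]
Op 3: note_on(73): all voices busy, STEAL voice 0 (pitch 69, oldest) -> assign | voices=[73 84]
Op 4: note_on(60): all voices busy, STEAL voice 1 (pitch 84, oldest) -> assign | voices=[73 60]
Op 5: note_off(60): free voice 1 | voices=[73 -]
Op 6: note_off(73): free voice 0 | voices=[- -]
Op 7: note_on(72): voice 0 is free -> assigned | voices=[72 -]

Answer: 69 84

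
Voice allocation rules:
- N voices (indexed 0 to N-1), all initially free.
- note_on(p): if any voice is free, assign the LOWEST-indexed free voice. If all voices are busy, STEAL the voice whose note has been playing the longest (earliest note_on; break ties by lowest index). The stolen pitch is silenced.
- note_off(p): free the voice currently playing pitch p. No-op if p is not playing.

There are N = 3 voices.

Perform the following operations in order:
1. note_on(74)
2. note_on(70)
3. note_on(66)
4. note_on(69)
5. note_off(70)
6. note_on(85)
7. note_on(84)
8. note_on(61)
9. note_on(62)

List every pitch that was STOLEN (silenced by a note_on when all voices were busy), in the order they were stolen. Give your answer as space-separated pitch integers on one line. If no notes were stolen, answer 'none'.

Answer: 74 66 69 85

Derivation:
Op 1: note_on(74): voice 0 is free -> assigned | voices=[74 - -]
Op 2: note_on(70): voice 1 is free -> assigned | voices=[74 70 -]
Op 3: note_on(66): voice 2 is free -> assigned | voices=[74 70 66]
Op 4: note_on(69): all voices busy, STEAL voice 0 (pitch 74, oldest) -> assign | voices=[69 70 66]
Op 5: note_off(70): free voice 1 | voices=[69 - 66]
Op 6: note_on(85): voice 1 is free -> assigned | voices=[69 85 66]
Op 7: note_on(84): all voices busy, STEAL voice 2 (pitch 66, oldest) -> assign | voices=[69 85 84]
Op 8: note_on(61): all voices busy, STEAL voice 0 (pitch 69, oldest) -> assign | voices=[61 85 84]
Op 9: note_on(62): all voices busy, STEAL voice 1 (pitch 85, oldest) -> assign | voices=[61 62 84]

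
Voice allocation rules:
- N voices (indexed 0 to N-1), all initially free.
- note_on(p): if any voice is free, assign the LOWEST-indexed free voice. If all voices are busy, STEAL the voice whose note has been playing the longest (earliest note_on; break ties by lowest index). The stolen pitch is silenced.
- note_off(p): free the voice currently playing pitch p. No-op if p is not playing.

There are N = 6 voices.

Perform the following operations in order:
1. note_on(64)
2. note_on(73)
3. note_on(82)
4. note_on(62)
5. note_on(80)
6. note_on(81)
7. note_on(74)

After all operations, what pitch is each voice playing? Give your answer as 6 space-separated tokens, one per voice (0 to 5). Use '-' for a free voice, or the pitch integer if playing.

Answer: 74 73 82 62 80 81

Derivation:
Op 1: note_on(64): voice 0 is free -> assigned | voices=[64 - - - - -]
Op 2: note_on(73): voice 1 is free -> assigned | voices=[64 73 - - - -]
Op 3: note_on(82): voice 2 is free -> assigned | voices=[64 73 82 - - -]
Op 4: note_on(62): voice 3 is free -> assigned | voices=[64 73 82 62 - -]
Op 5: note_on(80): voice 4 is free -> assigned | voices=[64 73 82 62 80 -]
Op 6: note_on(81): voice 5 is free -> assigned | voices=[64 73 82 62 80 81]
Op 7: note_on(74): all voices busy, STEAL voice 0 (pitch 64, oldest) -> assign | voices=[74 73 82 62 80 81]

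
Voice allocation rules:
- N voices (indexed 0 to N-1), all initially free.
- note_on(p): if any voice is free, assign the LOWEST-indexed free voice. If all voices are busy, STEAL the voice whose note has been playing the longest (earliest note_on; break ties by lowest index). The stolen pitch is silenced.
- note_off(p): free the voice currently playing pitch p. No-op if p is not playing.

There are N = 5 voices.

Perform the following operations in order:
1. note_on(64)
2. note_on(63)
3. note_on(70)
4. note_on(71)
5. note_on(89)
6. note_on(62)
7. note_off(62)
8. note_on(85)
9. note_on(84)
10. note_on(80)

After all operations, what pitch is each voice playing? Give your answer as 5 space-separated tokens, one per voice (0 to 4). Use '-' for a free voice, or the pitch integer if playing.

Answer: 85 84 80 71 89

Derivation:
Op 1: note_on(64): voice 0 is free -> assigned | voices=[64 - - - -]
Op 2: note_on(63): voice 1 is free -> assigned | voices=[64 63 - - -]
Op 3: note_on(70): voice 2 is free -> assigned | voices=[64 63 70 - -]
Op 4: note_on(71): voice 3 is free -> assigned | voices=[64 63 70 71 -]
Op 5: note_on(89): voice 4 is free -> assigned | voices=[64 63 70 71 89]
Op 6: note_on(62): all voices busy, STEAL voice 0 (pitch 64, oldest) -> assign | voices=[62 63 70 71 89]
Op 7: note_off(62): free voice 0 | voices=[- 63 70 71 89]
Op 8: note_on(85): voice 0 is free -> assigned | voices=[85 63 70 71 89]
Op 9: note_on(84): all voices busy, STEAL voice 1 (pitch 63, oldest) -> assign | voices=[85 84 70 71 89]
Op 10: note_on(80): all voices busy, STEAL voice 2 (pitch 70, oldest) -> assign | voices=[85 84 80 71 89]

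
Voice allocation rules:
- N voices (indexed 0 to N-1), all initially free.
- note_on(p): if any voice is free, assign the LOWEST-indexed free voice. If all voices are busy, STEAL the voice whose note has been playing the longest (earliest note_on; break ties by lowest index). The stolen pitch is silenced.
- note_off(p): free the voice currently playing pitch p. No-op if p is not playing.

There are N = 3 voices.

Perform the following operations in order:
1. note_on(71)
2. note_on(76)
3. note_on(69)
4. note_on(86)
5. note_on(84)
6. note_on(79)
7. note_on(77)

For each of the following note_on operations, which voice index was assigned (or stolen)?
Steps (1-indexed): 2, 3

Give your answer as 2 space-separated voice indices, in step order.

Op 1: note_on(71): voice 0 is free -> assigned | voices=[71 - -]
Op 2: note_on(76): voice 1 is free -> assigned | voices=[71 76 -]
Op 3: note_on(69): voice 2 is free -> assigned | voices=[71 76 69]
Op 4: note_on(86): all voices busy, STEAL voice 0 (pitch 71, oldest) -> assign | voices=[86 76 69]
Op 5: note_on(84): all voices busy, STEAL voice 1 (pitch 76, oldest) -> assign | voices=[86 84 69]
Op 6: note_on(79): all voices busy, STEAL voice 2 (pitch 69, oldest) -> assign | voices=[86 84 79]
Op 7: note_on(77): all voices busy, STEAL voice 0 (pitch 86, oldest) -> assign | voices=[77 84 79]

Answer: 1 2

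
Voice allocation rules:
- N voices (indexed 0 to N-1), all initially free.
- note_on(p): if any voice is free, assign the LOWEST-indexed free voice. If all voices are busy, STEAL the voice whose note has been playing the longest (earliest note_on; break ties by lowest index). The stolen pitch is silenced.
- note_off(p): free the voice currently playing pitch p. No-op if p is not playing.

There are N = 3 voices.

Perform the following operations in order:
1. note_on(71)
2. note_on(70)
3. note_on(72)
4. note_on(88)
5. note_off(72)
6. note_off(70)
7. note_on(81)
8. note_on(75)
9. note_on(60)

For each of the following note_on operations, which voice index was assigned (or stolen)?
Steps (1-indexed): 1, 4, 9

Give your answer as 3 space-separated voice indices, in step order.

Answer: 0 0 0

Derivation:
Op 1: note_on(71): voice 0 is free -> assigned | voices=[71 - -]
Op 2: note_on(70): voice 1 is free -> assigned | voices=[71 70 -]
Op 3: note_on(72): voice 2 is free -> assigned | voices=[71 70 72]
Op 4: note_on(88): all voices busy, STEAL voice 0 (pitch 71, oldest) -> assign | voices=[88 70 72]
Op 5: note_off(72): free voice 2 | voices=[88 70 -]
Op 6: note_off(70): free voice 1 | voices=[88 - -]
Op 7: note_on(81): voice 1 is free -> assigned | voices=[88 81 -]
Op 8: note_on(75): voice 2 is free -> assigned | voices=[88 81 75]
Op 9: note_on(60): all voices busy, STEAL voice 0 (pitch 88, oldest) -> assign | voices=[60 81 75]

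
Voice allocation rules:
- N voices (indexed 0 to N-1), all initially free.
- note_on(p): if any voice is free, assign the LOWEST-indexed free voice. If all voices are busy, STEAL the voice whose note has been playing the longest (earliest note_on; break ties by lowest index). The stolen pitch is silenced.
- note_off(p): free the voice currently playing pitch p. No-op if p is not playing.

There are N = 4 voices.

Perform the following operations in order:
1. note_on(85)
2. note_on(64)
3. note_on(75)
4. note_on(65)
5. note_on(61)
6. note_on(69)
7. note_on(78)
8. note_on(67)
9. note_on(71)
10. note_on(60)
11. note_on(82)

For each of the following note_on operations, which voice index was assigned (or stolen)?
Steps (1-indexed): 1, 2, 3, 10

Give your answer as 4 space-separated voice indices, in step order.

Op 1: note_on(85): voice 0 is free -> assigned | voices=[85 - - -]
Op 2: note_on(64): voice 1 is free -> assigned | voices=[85 64 - -]
Op 3: note_on(75): voice 2 is free -> assigned | voices=[85 64 75 -]
Op 4: note_on(65): voice 3 is free -> assigned | voices=[85 64 75 65]
Op 5: note_on(61): all voices busy, STEAL voice 0 (pitch 85, oldest) -> assign | voices=[61 64 75 65]
Op 6: note_on(69): all voices busy, STEAL voice 1 (pitch 64, oldest) -> assign | voices=[61 69 75 65]
Op 7: note_on(78): all voices busy, STEAL voice 2 (pitch 75, oldest) -> assign | voices=[61 69 78 65]
Op 8: note_on(67): all voices busy, STEAL voice 3 (pitch 65, oldest) -> assign | voices=[61 69 78 67]
Op 9: note_on(71): all voices busy, STEAL voice 0 (pitch 61, oldest) -> assign | voices=[71 69 78 67]
Op 10: note_on(60): all voices busy, STEAL voice 1 (pitch 69, oldest) -> assign | voices=[71 60 78 67]
Op 11: note_on(82): all voices busy, STEAL voice 2 (pitch 78, oldest) -> assign | voices=[71 60 82 67]

Answer: 0 1 2 1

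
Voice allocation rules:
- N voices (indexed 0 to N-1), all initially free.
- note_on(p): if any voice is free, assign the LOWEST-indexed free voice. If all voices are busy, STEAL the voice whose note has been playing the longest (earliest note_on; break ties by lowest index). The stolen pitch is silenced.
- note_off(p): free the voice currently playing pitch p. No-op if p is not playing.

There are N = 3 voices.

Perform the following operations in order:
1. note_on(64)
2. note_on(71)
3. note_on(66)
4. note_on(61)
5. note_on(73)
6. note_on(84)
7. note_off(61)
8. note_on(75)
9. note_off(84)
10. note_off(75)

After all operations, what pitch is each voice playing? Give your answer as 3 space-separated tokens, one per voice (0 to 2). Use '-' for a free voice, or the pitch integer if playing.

Answer: - 73 -

Derivation:
Op 1: note_on(64): voice 0 is free -> assigned | voices=[64 - -]
Op 2: note_on(71): voice 1 is free -> assigned | voices=[64 71 -]
Op 3: note_on(66): voice 2 is free -> assigned | voices=[64 71 66]
Op 4: note_on(61): all voices busy, STEAL voice 0 (pitch 64, oldest) -> assign | voices=[61 71 66]
Op 5: note_on(73): all voices busy, STEAL voice 1 (pitch 71, oldest) -> assign | voices=[61 73 66]
Op 6: note_on(84): all voices busy, STEAL voice 2 (pitch 66, oldest) -> assign | voices=[61 73 84]
Op 7: note_off(61): free voice 0 | voices=[- 73 84]
Op 8: note_on(75): voice 0 is free -> assigned | voices=[75 73 84]
Op 9: note_off(84): free voice 2 | voices=[75 73 -]
Op 10: note_off(75): free voice 0 | voices=[- 73 -]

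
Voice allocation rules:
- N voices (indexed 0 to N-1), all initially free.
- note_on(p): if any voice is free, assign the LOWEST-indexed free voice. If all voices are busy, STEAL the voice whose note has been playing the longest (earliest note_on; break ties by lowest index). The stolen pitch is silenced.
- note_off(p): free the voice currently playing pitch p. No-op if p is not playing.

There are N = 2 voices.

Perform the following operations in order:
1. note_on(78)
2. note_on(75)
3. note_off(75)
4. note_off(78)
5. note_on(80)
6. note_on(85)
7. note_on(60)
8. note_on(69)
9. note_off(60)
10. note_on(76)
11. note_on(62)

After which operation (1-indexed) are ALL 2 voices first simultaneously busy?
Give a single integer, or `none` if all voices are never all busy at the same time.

Op 1: note_on(78): voice 0 is free -> assigned | voices=[78 -]
Op 2: note_on(75): voice 1 is free -> assigned | voices=[78 75]
Op 3: note_off(75): free voice 1 | voices=[78 -]
Op 4: note_off(78): free voice 0 | voices=[- -]
Op 5: note_on(80): voice 0 is free -> assigned | voices=[80 -]
Op 6: note_on(85): voice 1 is free -> assigned | voices=[80 85]
Op 7: note_on(60): all voices busy, STEAL voice 0 (pitch 80, oldest) -> assign | voices=[60 85]
Op 8: note_on(69): all voices busy, STEAL voice 1 (pitch 85, oldest) -> assign | voices=[60 69]
Op 9: note_off(60): free voice 0 | voices=[- 69]
Op 10: note_on(76): voice 0 is free -> assigned | voices=[76 69]
Op 11: note_on(62): all voices busy, STEAL voice 1 (pitch 69, oldest) -> assign | voices=[76 62]

Answer: 2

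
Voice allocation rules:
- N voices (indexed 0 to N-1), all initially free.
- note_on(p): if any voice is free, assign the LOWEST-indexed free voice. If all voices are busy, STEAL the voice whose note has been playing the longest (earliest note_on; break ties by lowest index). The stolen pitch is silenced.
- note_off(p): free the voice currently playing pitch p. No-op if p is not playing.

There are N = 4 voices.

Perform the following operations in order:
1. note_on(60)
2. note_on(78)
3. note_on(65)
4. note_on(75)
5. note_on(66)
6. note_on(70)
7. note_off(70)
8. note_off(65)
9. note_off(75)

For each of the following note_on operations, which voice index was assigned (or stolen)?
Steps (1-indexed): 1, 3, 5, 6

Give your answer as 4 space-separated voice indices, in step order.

Answer: 0 2 0 1

Derivation:
Op 1: note_on(60): voice 0 is free -> assigned | voices=[60 - - -]
Op 2: note_on(78): voice 1 is free -> assigned | voices=[60 78 - -]
Op 3: note_on(65): voice 2 is free -> assigned | voices=[60 78 65 -]
Op 4: note_on(75): voice 3 is free -> assigned | voices=[60 78 65 75]
Op 5: note_on(66): all voices busy, STEAL voice 0 (pitch 60, oldest) -> assign | voices=[66 78 65 75]
Op 6: note_on(70): all voices busy, STEAL voice 1 (pitch 78, oldest) -> assign | voices=[66 70 65 75]
Op 7: note_off(70): free voice 1 | voices=[66 - 65 75]
Op 8: note_off(65): free voice 2 | voices=[66 - - 75]
Op 9: note_off(75): free voice 3 | voices=[66 - - -]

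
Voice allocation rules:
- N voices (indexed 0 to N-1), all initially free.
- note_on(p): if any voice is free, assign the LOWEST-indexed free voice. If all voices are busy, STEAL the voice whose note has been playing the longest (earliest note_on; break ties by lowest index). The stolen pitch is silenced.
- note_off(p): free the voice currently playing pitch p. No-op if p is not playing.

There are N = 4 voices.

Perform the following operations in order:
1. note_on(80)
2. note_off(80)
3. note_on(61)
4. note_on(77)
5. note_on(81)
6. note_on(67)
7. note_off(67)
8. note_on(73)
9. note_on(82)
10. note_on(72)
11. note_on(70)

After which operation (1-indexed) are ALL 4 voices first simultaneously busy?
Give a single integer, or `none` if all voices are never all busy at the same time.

Op 1: note_on(80): voice 0 is free -> assigned | voices=[80 - - -]
Op 2: note_off(80): free voice 0 | voices=[- - - -]
Op 3: note_on(61): voice 0 is free -> assigned | voices=[61 - - -]
Op 4: note_on(77): voice 1 is free -> assigned | voices=[61 77 - -]
Op 5: note_on(81): voice 2 is free -> assigned | voices=[61 77 81 -]
Op 6: note_on(67): voice 3 is free -> assigned | voices=[61 77 81 67]
Op 7: note_off(67): free voice 3 | voices=[61 77 81 -]
Op 8: note_on(73): voice 3 is free -> assigned | voices=[61 77 81 73]
Op 9: note_on(82): all voices busy, STEAL voice 0 (pitch 61, oldest) -> assign | voices=[82 77 81 73]
Op 10: note_on(72): all voices busy, STEAL voice 1 (pitch 77, oldest) -> assign | voices=[82 72 81 73]
Op 11: note_on(70): all voices busy, STEAL voice 2 (pitch 81, oldest) -> assign | voices=[82 72 70 73]

Answer: 6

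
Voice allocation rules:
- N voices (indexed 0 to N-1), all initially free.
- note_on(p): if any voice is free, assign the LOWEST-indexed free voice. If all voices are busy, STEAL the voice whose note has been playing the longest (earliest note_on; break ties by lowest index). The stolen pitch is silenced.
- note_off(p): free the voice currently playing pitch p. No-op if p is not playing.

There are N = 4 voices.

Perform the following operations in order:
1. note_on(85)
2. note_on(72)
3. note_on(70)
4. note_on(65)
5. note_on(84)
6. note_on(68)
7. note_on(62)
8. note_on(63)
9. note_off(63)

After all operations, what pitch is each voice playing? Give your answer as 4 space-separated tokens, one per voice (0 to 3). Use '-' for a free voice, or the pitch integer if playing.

Op 1: note_on(85): voice 0 is free -> assigned | voices=[85 - - -]
Op 2: note_on(72): voice 1 is free -> assigned | voices=[85 72 - -]
Op 3: note_on(70): voice 2 is free -> assigned | voices=[85 72 70 -]
Op 4: note_on(65): voice 3 is free -> assigned | voices=[85 72 70 65]
Op 5: note_on(84): all voices busy, STEAL voice 0 (pitch 85, oldest) -> assign | voices=[84 72 70 65]
Op 6: note_on(68): all voices busy, STEAL voice 1 (pitch 72, oldest) -> assign | voices=[84 68 70 65]
Op 7: note_on(62): all voices busy, STEAL voice 2 (pitch 70, oldest) -> assign | voices=[84 68 62 65]
Op 8: note_on(63): all voices busy, STEAL voice 3 (pitch 65, oldest) -> assign | voices=[84 68 62 63]
Op 9: note_off(63): free voice 3 | voices=[84 68 62 -]

Answer: 84 68 62 -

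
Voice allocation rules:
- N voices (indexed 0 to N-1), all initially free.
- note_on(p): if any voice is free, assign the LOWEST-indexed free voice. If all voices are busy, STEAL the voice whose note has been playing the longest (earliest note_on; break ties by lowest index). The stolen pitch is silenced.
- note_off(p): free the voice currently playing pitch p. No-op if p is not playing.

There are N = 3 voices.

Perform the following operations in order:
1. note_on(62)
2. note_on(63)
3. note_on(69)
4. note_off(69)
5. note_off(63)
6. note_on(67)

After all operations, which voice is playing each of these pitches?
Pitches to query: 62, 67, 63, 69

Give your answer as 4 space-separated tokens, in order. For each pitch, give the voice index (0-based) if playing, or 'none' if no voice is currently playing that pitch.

Op 1: note_on(62): voice 0 is free -> assigned | voices=[62 - -]
Op 2: note_on(63): voice 1 is free -> assigned | voices=[62 63 -]
Op 3: note_on(69): voice 2 is free -> assigned | voices=[62 63 69]
Op 4: note_off(69): free voice 2 | voices=[62 63 -]
Op 5: note_off(63): free voice 1 | voices=[62 - -]
Op 6: note_on(67): voice 1 is free -> assigned | voices=[62 67 -]

Answer: 0 1 none none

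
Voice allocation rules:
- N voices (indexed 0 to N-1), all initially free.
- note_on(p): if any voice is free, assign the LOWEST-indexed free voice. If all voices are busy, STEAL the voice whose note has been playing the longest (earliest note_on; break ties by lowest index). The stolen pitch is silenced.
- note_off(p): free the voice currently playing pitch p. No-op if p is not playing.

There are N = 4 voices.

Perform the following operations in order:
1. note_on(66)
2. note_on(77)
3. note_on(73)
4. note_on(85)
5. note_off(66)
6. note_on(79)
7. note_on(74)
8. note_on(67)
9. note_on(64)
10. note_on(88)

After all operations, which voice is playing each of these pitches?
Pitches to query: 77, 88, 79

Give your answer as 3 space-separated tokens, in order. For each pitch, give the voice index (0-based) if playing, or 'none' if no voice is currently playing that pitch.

Answer: none 0 none

Derivation:
Op 1: note_on(66): voice 0 is free -> assigned | voices=[66 - - -]
Op 2: note_on(77): voice 1 is free -> assigned | voices=[66 77 - -]
Op 3: note_on(73): voice 2 is free -> assigned | voices=[66 77 73 -]
Op 4: note_on(85): voice 3 is free -> assigned | voices=[66 77 73 85]
Op 5: note_off(66): free voice 0 | voices=[- 77 73 85]
Op 6: note_on(79): voice 0 is free -> assigned | voices=[79 77 73 85]
Op 7: note_on(74): all voices busy, STEAL voice 1 (pitch 77, oldest) -> assign | voices=[79 74 73 85]
Op 8: note_on(67): all voices busy, STEAL voice 2 (pitch 73, oldest) -> assign | voices=[79 74 67 85]
Op 9: note_on(64): all voices busy, STEAL voice 3 (pitch 85, oldest) -> assign | voices=[79 74 67 64]
Op 10: note_on(88): all voices busy, STEAL voice 0 (pitch 79, oldest) -> assign | voices=[88 74 67 64]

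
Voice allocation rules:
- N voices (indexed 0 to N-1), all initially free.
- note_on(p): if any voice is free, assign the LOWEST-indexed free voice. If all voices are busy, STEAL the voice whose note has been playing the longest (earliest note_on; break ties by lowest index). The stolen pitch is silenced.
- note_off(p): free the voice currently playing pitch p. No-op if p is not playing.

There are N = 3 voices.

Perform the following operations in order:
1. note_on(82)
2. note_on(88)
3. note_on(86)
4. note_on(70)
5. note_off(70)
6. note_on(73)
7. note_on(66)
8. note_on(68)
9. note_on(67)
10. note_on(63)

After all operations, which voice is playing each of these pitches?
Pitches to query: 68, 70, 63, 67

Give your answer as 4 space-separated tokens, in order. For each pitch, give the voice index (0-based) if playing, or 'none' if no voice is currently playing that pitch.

Op 1: note_on(82): voice 0 is free -> assigned | voices=[82 - -]
Op 2: note_on(88): voice 1 is free -> assigned | voices=[82 88 -]
Op 3: note_on(86): voice 2 is free -> assigned | voices=[82 88 86]
Op 4: note_on(70): all voices busy, STEAL voice 0 (pitch 82, oldest) -> assign | voices=[70 88 86]
Op 5: note_off(70): free voice 0 | voices=[- 88 86]
Op 6: note_on(73): voice 0 is free -> assigned | voices=[73 88 86]
Op 7: note_on(66): all voices busy, STEAL voice 1 (pitch 88, oldest) -> assign | voices=[73 66 86]
Op 8: note_on(68): all voices busy, STEAL voice 2 (pitch 86, oldest) -> assign | voices=[73 66 68]
Op 9: note_on(67): all voices busy, STEAL voice 0 (pitch 73, oldest) -> assign | voices=[67 66 68]
Op 10: note_on(63): all voices busy, STEAL voice 1 (pitch 66, oldest) -> assign | voices=[67 63 68]

Answer: 2 none 1 0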